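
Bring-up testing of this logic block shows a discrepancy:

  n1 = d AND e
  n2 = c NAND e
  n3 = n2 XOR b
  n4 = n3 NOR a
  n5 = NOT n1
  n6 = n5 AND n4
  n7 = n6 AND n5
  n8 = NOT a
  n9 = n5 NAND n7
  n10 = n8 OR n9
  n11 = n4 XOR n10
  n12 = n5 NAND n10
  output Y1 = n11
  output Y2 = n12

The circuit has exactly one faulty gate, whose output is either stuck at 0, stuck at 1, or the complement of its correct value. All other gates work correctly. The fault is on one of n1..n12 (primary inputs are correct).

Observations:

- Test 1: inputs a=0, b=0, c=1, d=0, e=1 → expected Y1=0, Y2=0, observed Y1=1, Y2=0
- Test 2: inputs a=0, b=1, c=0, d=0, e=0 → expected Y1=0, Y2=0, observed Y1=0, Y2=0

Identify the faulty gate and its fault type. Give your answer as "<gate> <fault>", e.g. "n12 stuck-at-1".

Fault-free values for test 1 (a=0, b=0, c=1, d=0, e=1): n1=0, n2=0, n3=0, n4=1, n5=1, n6=1, n7=1, n8=1, n9=0, n10=1, n11=0, n12=0, giving Y1=0, Y2=0. Observed Y1=1, Y2=0.
Test 1: faults giving observed Y1=1, Y2=0 are {n2 stuck-at-1, n2 inverted output, n3 stuck-at-1, n3 inverted output, n4 stuck-at-0, n4 inverted output, n11 stuck-at-1, n11 inverted output}.
Test 2 (a=0, b=1, c=0, d=0, e=0): fault-free n1=0, n2=1, n3=0, n4=1, n5=1, n6=1, n7=1, n8=1, n9=0, n10=1, n11=0, n12=0 → Y1=0, Y2=0; observed Y1=0, Y2=0. Eliminates n2 inverted output, n3 stuck-at-1, n3 inverted output, n4 stuck-at-0, n4 inverted output, n11 stuck-at-1, n11 inverted output.
Only n2 stuck-at-1 is consistent with every test.

n2 stuck-at-1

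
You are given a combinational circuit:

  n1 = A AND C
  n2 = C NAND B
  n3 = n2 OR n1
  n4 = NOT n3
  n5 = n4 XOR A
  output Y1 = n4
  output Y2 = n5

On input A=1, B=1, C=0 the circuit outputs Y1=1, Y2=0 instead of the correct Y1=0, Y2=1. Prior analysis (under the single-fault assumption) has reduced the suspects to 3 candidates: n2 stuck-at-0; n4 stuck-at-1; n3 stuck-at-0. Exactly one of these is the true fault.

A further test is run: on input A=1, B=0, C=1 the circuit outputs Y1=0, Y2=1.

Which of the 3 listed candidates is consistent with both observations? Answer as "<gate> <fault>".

Evaluate each candidate on input A=1, B=0, C=1:
  n2 stuck-at-0: n1=1, n2=0 [stuck-at-0], n3=1, n4=0, n5=1 → Y1=0, Y2=1 — matches
  n4 stuck-at-1: n1=1, n2=1, n3=1, n4=1 [stuck-at-1], n5=0 → Y1=1, Y2=0 — eliminated
  n3 stuck-at-0: n1=1, n2=1, n3=0 [stuck-at-0], n4=1, n5=0 → Y1=1, Y2=0 — eliminated
Only n2 stuck-at-0 reproduces the observed Y1=0, Y2=1.

n2 stuck-at-0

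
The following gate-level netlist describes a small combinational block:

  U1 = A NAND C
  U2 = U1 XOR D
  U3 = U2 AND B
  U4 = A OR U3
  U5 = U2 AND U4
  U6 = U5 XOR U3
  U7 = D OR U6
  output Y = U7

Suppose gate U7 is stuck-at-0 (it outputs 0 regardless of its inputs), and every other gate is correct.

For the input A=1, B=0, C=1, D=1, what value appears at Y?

0

Propagate with U7 forced: U1=0, U2=1, U3=0, U4=1, U5=1, U6=1, U7=0 [stuck-at-0].
So Y = 0. (Without the fault it would be 1.)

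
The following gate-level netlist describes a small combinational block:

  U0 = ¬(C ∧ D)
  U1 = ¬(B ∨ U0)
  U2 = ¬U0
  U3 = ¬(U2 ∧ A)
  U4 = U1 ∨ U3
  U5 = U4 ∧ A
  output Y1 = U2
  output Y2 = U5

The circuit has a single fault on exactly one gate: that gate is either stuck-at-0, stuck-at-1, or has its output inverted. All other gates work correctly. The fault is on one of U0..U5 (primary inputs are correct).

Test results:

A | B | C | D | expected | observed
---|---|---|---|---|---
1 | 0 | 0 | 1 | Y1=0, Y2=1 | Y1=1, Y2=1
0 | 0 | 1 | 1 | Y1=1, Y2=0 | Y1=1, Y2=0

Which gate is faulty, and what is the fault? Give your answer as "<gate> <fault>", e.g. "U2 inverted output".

Fault-free values for test 1 (A=1, B=0, C=0, D=1): U0=1, U1=0, U2=0, U3=1, U4=1, U5=1, giving Y1=0, Y2=1. Observed Y1=1, Y2=1.
Test 1: faults giving observed Y1=1, Y2=1 are {U0 stuck-at-0, U0 inverted output}.
Test 2 (A=0, B=0, C=1, D=1): fault-free U0=0, U1=1, U2=1, U3=1, U4=1, U5=0 → Y1=1, Y2=0; observed Y1=1, Y2=0. Eliminates U0 inverted output.
Only U0 stuck-at-0 is consistent with every test.

U0 stuck-at-0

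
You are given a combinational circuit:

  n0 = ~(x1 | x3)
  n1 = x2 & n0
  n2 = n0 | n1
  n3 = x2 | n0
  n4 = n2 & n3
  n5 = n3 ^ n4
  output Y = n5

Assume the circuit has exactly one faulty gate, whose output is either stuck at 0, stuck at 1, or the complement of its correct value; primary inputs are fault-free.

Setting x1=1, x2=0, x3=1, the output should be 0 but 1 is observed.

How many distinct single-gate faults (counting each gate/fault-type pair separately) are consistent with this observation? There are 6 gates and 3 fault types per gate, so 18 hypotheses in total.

6

Fault-free: n0=0, n1=0, n2=0, n3=0, n4=0, n5=0 → 0. Observed 1.
  n0: none of the 3 fault types match ✗
  n1: none of the 3 fault types match ✗
  n2: none of the 3 fault types match ✗
  n3: stuck-at-1, inverted output ✓; others ✗
  n4: stuck-at-1, inverted output ✓; others ✗
  n5: stuck-at-1, inverted output ✓; others ✗
Consistent faults: {n3 stuck-at-1, n3 inverted output, n4 stuck-at-1, n4 inverted output, n5 stuck-at-1, n5 inverted output} — 6 in all.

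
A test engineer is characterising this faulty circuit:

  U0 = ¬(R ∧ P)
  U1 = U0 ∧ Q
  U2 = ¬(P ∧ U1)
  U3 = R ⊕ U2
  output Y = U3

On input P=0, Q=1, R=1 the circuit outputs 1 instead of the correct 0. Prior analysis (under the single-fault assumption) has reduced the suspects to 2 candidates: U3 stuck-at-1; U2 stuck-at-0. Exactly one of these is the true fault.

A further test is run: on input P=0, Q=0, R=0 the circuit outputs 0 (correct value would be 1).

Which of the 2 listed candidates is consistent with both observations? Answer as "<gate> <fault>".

U2 stuck-at-0

Evaluate each candidate on input P=0, Q=0, R=0:
  U3 stuck-at-1: U0=1, U1=0, U2=1, U3=1 [stuck-at-1] → 1 — eliminated
  U2 stuck-at-0: U0=1, U1=0, U2=0 [stuck-at-0], U3=0 → 0 — matches
Only U2 stuck-at-0 reproduces the observed 0.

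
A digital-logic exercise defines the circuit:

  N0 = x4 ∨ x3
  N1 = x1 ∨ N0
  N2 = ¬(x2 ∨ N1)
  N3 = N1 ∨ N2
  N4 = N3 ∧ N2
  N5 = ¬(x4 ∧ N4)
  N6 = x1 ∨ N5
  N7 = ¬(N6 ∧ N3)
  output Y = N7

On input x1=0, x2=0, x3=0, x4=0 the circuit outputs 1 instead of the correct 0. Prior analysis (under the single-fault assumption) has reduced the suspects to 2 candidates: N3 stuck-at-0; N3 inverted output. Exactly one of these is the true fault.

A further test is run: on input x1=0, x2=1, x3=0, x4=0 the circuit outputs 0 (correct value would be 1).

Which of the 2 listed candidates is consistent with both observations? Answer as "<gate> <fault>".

Evaluate each candidate on input x1=0, x2=1, x3=0, x4=0:
  N3 stuck-at-0: N0=0, N1=0, N2=0, N3=0 [stuck-at-0], N4=0, N5=1, N6=1, N7=1 → 1 — eliminated
  N3 inverted output: N0=0, N1=0, N2=0, N3=1 [inverted output], N4=0, N5=1, N6=1, N7=0 → 0 — matches
Only N3 inverted output reproduces the observed 0.

N3 inverted output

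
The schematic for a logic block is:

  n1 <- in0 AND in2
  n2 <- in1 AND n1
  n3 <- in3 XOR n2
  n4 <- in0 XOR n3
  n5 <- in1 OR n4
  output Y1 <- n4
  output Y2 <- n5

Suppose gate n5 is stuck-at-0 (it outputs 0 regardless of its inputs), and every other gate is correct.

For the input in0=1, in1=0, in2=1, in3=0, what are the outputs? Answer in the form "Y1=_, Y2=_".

Propagate with n5 forced: n1=1, n2=0, n3=0, n4=1, n5=0 [stuck-at-0].
So the outputs are Y1=1, Y2=0. (Without the fault they would be Y1=1, Y2=1.)

Y1=1, Y2=0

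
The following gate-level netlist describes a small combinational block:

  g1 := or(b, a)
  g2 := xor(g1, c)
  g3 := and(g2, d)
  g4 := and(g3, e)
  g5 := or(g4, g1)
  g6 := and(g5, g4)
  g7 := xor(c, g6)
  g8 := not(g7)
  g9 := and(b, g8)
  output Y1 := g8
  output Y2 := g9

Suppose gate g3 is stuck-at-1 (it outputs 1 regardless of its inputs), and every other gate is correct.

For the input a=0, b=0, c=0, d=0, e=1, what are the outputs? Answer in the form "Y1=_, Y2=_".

Propagate with g3 forced: g1=0, g2=0, g3=1 [stuck-at-1], g4=1, g5=1, g6=1, g7=1, g8=0, g9=0.
So the outputs are Y1=0, Y2=0. (Without the fault they would be Y1=1, Y2=0.)

Y1=0, Y2=0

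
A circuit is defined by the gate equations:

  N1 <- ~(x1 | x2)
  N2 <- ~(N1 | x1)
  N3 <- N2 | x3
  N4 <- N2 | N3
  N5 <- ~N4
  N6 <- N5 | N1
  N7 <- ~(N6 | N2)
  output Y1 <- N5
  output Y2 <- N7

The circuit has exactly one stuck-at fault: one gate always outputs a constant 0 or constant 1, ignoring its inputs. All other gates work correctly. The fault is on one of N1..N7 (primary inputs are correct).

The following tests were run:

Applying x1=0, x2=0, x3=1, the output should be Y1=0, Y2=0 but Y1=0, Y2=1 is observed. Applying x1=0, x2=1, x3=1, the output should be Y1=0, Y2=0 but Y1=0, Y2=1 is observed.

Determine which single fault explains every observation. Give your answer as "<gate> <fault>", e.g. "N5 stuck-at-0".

Fault-free values for test 1 (x1=0, x2=0, x3=1): N1=1, N2=0, N3=1, N4=1, N5=0, N6=1, N7=0, giving Y1=0, Y2=0. Observed Y1=0, Y2=1.
Test 1: faults giving observed Y1=0, Y2=1 are {N6 stuck-at-0, N7 stuck-at-1}.
Test 2 (x1=0, x2=1, x3=1): fault-free N1=0, N2=1, N3=1, N4=1, N5=0, N6=0, N7=0 → Y1=0, Y2=0; observed Y1=0, Y2=1. Eliminates N6 stuck-at-0.
Only N7 stuck-at-1 is consistent with every test.

N7 stuck-at-1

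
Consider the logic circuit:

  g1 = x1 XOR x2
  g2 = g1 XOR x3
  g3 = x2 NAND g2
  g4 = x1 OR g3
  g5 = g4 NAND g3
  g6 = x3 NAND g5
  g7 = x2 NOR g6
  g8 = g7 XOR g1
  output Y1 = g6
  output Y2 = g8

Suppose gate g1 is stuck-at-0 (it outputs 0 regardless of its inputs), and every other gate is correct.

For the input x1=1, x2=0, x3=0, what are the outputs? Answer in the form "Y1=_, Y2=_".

Propagate with g1 forced: g1=0 [stuck-at-0], g2=0, g3=1, g4=1, g5=0, g6=1, g7=0, g8=0.
So the outputs are Y1=1, Y2=0. (Without the fault they would be Y1=1, Y2=1.)

Y1=1, Y2=0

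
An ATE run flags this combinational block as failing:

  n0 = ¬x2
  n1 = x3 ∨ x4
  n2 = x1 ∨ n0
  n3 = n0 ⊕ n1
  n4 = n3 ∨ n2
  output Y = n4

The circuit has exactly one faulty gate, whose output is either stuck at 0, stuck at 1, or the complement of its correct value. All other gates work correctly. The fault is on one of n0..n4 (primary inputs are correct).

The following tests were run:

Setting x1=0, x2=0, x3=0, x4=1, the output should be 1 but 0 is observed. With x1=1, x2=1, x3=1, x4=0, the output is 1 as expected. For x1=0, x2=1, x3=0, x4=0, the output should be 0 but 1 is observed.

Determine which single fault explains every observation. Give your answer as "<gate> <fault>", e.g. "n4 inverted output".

Fault-free values for test 1 (x1=0, x2=0, x3=0, x4=1): n0=1, n1=1, n2=1, n3=0, n4=1, giving Y=1. Observed 0.
Test 1: faults giving observed 0 are {n2 stuck-at-0, n2 inverted output, n4 stuck-at-0, n4 inverted output}.
Test 2 (x1=1, x2=1, x3=1, x4=0): fault-free n0=0, n1=1, n2=1, n3=1, n4=1 → 1; observed 1. Eliminates n4 stuck-at-0, n4 inverted output.
Test 3 (x1=0, x2=1, x3=0, x4=0): fault-free n0=0, n1=0, n2=0, n3=0, n4=0 → 0; observed 1. Eliminates n2 stuck-at-0.
Only n2 inverted output is consistent with every test.

n2 inverted output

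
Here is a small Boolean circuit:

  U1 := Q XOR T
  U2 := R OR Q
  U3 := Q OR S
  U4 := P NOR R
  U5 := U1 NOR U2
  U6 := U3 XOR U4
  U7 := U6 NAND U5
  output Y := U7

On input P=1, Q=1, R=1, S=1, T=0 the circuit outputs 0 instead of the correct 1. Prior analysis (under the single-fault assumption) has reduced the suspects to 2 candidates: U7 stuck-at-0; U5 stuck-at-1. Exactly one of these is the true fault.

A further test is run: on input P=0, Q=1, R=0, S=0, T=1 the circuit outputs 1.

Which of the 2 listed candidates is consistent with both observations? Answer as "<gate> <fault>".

U5 stuck-at-1

Evaluate each candidate on input P=0, Q=1, R=0, S=0, T=1:
  U7 stuck-at-0: U1=0, U2=1, U3=1, U4=1, U5=0, U6=0, U7=0 [stuck-at-0] → 0 — eliminated
  U5 stuck-at-1: U1=0, U2=1, U3=1, U4=1, U5=1 [stuck-at-1], U6=0, U7=1 → 1 — matches
Only U5 stuck-at-1 reproduces the observed 1.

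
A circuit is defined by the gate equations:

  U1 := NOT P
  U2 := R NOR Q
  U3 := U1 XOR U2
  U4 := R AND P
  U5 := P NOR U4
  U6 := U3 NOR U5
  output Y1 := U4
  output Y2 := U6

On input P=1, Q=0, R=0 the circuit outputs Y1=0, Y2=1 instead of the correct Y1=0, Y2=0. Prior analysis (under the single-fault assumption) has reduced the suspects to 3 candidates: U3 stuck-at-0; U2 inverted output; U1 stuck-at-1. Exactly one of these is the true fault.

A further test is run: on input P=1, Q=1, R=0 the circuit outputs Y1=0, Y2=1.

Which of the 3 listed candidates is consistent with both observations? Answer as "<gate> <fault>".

Evaluate each candidate on input P=1, Q=1, R=0:
  U3 stuck-at-0: U1=0, U2=0, U3=0 [stuck-at-0], U4=0, U5=0, U6=1 → Y1=0, Y2=1 — matches
  U2 inverted output: U1=0, U2=1 [inverted output], U3=1, U4=0, U5=0, U6=0 → Y1=0, Y2=0 — eliminated
  U1 stuck-at-1: U1=1 [stuck-at-1], U2=0, U3=1, U4=0, U5=0, U6=0 → Y1=0, Y2=0 — eliminated
Only U3 stuck-at-0 reproduces the observed Y1=0, Y2=1.

U3 stuck-at-0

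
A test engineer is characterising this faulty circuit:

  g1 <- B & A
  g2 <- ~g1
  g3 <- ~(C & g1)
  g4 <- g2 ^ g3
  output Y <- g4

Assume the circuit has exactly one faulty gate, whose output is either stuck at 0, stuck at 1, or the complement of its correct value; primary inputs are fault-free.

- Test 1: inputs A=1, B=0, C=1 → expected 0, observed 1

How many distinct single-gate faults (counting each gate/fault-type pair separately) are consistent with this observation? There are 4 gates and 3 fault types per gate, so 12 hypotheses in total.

Fault-free: g1=0, g2=1, g3=1, g4=0 → 0. Observed 1.
  g1 stuck-at-0: output 0 ✗
  g1 stuck-at-1: output 0 ✗
  g1 inverted output: output 0 ✗
  g2 stuck-at-0: output 1 ✓
  g2 stuck-at-1: output 0 ✗
  g2 inverted output: output 1 ✓
  g3 stuck-at-0: output 1 ✓
  g3 stuck-at-1: output 0 ✗
  g3 inverted output: output 1 ✓
  g4 stuck-at-0: output 0 ✗
  g4 stuck-at-1: output 1 ✓
  g4 inverted output: output 1 ✓
Consistent faults: {g2 stuck-at-0, g2 inverted output, g3 stuck-at-0, g3 inverted output, g4 stuck-at-1, g4 inverted output} — 6 in all.

6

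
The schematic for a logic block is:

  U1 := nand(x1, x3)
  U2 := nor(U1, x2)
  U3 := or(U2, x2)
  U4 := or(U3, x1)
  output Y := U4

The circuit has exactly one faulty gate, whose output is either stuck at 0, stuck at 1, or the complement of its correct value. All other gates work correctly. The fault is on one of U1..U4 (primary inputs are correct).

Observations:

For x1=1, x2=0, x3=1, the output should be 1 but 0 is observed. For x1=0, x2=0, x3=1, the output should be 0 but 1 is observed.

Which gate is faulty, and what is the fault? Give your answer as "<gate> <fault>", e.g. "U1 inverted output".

Fault-free values for test 1 (x1=1, x2=0, x3=1): U1=0, U2=1, U3=1, U4=1, giving Y=1. Observed 0.
Test 1: faults giving observed 0 are {U4 stuck-at-0, U4 inverted output}.
Test 2 (x1=0, x2=0, x3=1): fault-free U1=1, U2=0, U3=0, U4=0 → 0; observed 1. Eliminates U4 stuck-at-0.
Only U4 inverted output is consistent with every test.

U4 inverted output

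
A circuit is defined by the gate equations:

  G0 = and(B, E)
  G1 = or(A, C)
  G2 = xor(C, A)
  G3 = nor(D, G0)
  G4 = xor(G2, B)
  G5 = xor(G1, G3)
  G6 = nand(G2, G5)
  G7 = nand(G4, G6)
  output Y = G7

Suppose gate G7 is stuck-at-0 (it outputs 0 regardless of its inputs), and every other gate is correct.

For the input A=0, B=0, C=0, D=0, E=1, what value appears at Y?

Propagate with G7 forced: G0=0, G1=0, G2=0, G3=1, G4=0, G5=1, G6=1, G7=0 [stuck-at-0].
So Y = 0. (Without the fault it would be 1.)

0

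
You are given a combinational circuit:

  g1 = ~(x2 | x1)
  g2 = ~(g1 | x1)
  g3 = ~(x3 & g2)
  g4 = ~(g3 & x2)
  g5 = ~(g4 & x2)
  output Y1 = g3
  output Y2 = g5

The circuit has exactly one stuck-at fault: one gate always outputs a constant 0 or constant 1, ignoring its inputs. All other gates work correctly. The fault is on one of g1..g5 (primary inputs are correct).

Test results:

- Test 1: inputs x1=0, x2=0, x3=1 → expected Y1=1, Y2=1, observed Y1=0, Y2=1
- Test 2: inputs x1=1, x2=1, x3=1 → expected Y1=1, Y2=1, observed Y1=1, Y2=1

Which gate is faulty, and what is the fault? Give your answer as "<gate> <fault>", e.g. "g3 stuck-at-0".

Fault-free values for test 1 (x1=0, x2=0, x3=1): g1=1, g2=0, g3=1, g4=1, g5=1, giving Y1=1, Y2=1. Observed Y1=0, Y2=1.
Test 1: faults giving observed Y1=0, Y2=1 are {g1 stuck-at-0, g2 stuck-at-1, g3 stuck-at-0}.
Test 2 (x1=1, x2=1, x3=1): fault-free g1=0, g2=0, g3=1, g4=0, g5=1 → Y1=1, Y2=1; observed Y1=1, Y2=1. Eliminates g2 stuck-at-1, g3 stuck-at-0.
Only g1 stuck-at-0 is consistent with every test.

g1 stuck-at-0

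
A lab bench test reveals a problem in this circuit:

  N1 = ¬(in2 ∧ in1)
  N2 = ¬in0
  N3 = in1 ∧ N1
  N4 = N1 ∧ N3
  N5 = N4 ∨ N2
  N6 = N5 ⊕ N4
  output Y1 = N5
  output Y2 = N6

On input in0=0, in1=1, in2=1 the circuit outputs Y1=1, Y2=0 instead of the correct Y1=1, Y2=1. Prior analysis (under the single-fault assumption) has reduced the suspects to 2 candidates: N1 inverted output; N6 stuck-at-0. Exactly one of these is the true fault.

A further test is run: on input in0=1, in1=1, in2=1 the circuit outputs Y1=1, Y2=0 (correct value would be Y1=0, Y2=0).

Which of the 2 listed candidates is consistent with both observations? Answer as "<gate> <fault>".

N1 inverted output

Evaluate each candidate on input in0=1, in1=1, in2=1:
  N1 inverted output: N1=1 [inverted output], N2=0, N3=1, N4=1, N5=1, N6=0 → Y1=1, Y2=0 — matches
  N6 stuck-at-0: N1=0, N2=0, N3=0, N4=0, N5=0, N6=0 [stuck-at-0] → Y1=0, Y2=0 — eliminated
Only N1 inverted output reproduces the observed Y1=1, Y2=0.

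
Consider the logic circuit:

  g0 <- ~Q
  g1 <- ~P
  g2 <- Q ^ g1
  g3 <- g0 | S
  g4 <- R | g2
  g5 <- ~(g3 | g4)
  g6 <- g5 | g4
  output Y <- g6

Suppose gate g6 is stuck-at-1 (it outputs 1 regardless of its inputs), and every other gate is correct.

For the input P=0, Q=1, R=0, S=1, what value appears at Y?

Propagate with g6 forced: g0=0, g1=1, g2=0, g3=1, g4=0, g5=0, g6=1 [stuck-at-1].
So Y = 1. (Without the fault it would be 0.)

1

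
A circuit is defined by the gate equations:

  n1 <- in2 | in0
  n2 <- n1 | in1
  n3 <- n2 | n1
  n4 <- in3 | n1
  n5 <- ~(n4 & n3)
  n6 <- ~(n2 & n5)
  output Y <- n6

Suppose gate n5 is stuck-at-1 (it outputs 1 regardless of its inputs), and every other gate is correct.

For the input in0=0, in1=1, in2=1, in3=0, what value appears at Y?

Propagate with n5 forced: n1=1, n2=1, n3=1, n4=1, n5=1 [stuck-at-1], n6=0.
So Y = 0. (Without the fault it would be 1.)

0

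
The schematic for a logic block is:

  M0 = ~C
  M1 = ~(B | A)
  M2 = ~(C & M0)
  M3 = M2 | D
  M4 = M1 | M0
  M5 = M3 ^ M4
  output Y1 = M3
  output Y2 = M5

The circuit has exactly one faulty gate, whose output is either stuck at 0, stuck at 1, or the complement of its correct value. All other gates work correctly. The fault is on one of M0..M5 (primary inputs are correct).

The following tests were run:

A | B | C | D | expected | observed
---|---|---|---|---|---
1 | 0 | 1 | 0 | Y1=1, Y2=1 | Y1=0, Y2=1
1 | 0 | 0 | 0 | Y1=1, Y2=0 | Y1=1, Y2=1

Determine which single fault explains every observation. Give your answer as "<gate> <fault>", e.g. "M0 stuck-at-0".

M0 inverted output

Fault-free values for test 1 (A=1, B=0, C=1, D=0): M0=0, M1=0, M2=1, M3=1, M4=0, M5=1, giving Y1=1, Y2=1. Observed Y1=0, Y2=1.
Test 1: faults giving observed Y1=0, Y2=1 are {M0 stuck-at-1, M0 inverted output}.
Test 2 (A=1, B=0, C=0, D=0): fault-free M0=1, M1=0, M2=1, M3=1, M4=1, M5=0 → Y1=1, Y2=0; observed Y1=1, Y2=1. Eliminates M0 stuck-at-1.
Only M0 inverted output is consistent with every test.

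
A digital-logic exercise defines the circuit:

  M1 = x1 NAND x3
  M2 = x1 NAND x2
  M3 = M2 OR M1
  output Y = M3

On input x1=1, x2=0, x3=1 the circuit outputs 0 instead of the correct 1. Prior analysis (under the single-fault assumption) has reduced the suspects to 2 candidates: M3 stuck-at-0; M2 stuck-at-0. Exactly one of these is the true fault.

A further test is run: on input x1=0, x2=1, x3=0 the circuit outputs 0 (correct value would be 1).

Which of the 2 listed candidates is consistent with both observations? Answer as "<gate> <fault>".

M3 stuck-at-0

Evaluate each candidate on input x1=0, x2=1, x3=0:
  M3 stuck-at-0: M1=1, M2=1, M3=0 [stuck-at-0] → 0 — matches
  M2 stuck-at-0: M1=1, M2=0 [stuck-at-0], M3=1 → 1 — eliminated
Only M3 stuck-at-0 reproduces the observed 0.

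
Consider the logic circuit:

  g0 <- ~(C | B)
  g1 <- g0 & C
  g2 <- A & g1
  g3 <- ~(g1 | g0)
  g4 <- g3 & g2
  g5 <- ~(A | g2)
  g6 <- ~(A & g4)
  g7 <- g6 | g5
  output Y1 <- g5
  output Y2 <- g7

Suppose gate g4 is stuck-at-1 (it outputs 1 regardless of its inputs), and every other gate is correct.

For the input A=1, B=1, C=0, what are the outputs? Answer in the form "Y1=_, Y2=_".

Y1=0, Y2=0

Propagate with g4 forced: g0=0, g1=0, g2=0, g3=1, g4=1 [stuck-at-1], g5=0, g6=0, g7=0.
So the outputs are Y1=0, Y2=0. (Without the fault they would be Y1=0, Y2=1.)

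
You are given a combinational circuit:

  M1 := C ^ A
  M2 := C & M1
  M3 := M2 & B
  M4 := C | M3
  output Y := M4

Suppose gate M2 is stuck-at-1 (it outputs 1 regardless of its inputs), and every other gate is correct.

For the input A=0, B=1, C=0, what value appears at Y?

1

Propagate with M2 forced: M1=0, M2=1 [stuck-at-1], M3=1, M4=1.
So Y = 1. (Without the fault it would be 0.)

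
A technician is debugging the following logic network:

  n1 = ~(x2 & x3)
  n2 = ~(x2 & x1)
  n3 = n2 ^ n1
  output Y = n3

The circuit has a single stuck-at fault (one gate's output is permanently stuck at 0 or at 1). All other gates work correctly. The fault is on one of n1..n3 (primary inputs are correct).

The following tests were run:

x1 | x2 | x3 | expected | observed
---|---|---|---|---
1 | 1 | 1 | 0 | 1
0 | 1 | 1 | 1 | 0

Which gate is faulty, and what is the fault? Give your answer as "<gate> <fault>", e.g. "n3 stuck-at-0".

Fault-free values for test 1 (x1=1, x2=1, x3=1): n1=0, n2=0, n3=0, giving Y=0. Observed 1.
Test 1: faults giving observed 1 are {n1 stuck-at-1, n2 stuck-at-1, n3 stuck-at-1}.
Test 2 (x1=0, x2=1, x3=1): fault-free n1=0, n2=1, n3=1 → 1; observed 0. Eliminates n2 stuck-at-1, n3 stuck-at-1.
Only n1 stuck-at-1 is consistent with every test.

n1 stuck-at-1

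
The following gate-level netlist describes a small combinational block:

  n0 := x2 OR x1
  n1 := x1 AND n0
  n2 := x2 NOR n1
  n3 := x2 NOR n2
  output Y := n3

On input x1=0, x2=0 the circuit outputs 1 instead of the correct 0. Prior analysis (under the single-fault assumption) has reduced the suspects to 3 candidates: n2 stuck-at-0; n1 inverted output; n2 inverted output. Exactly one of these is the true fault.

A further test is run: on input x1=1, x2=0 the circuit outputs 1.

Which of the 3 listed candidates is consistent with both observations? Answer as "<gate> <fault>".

Evaluate each candidate on input x1=1, x2=0:
  n2 stuck-at-0: n0=1, n1=1, n2=0 [stuck-at-0], n3=1 → 1 — matches
  n1 inverted output: n0=1, n1=0 [inverted output], n2=1, n3=0 → 0 — eliminated
  n2 inverted output: n0=1, n1=1, n2=1 [inverted output], n3=0 → 0 — eliminated
Only n2 stuck-at-0 reproduces the observed 1.

n2 stuck-at-0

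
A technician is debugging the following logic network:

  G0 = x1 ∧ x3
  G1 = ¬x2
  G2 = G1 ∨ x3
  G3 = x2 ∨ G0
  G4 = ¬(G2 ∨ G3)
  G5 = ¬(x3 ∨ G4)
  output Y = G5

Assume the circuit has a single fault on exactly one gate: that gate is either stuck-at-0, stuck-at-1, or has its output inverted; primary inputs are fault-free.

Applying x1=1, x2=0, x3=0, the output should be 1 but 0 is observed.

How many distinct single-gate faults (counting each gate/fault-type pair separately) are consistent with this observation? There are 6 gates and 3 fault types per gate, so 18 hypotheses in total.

Fault-free: G0=0, G1=1, G2=1, G3=0, G4=0, G5=1 → 1. Observed 0.
  G0: none of the 3 fault types match ✗
  G1: stuck-at-0, inverted output ✓; others ✗
  G2: stuck-at-0, inverted output ✓; others ✗
  G3: none of the 3 fault types match ✗
  G4: stuck-at-1, inverted output ✓; others ✗
  G5: stuck-at-0, inverted output ✓; others ✗
Consistent faults: {G1 stuck-at-0, G1 inverted output, G2 stuck-at-0, G2 inverted output, G4 stuck-at-1, G4 inverted output, G5 stuck-at-0, G5 inverted output} — 8 in all.

8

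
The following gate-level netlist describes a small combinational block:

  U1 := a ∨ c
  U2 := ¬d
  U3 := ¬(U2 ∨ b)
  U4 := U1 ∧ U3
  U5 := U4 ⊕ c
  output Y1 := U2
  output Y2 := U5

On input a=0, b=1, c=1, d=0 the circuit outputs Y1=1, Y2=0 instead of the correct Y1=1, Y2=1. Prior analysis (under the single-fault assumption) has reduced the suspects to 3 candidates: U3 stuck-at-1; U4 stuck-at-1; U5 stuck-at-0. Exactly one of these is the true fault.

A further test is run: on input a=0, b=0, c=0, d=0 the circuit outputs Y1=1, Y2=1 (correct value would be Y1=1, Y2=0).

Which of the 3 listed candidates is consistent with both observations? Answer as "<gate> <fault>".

U4 stuck-at-1

Evaluate each candidate on input a=0, b=0, c=0, d=0:
  U3 stuck-at-1: U1=0, U2=1, U3=1 [stuck-at-1], U4=0, U5=0 → Y1=1, Y2=0 — eliminated
  U4 stuck-at-1: U1=0, U2=1, U3=0, U4=1 [stuck-at-1], U5=1 → Y1=1, Y2=1 — matches
  U5 stuck-at-0: U1=0, U2=1, U3=0, U4=0, U5=0 [stuck-at-0] → Y1=1, Y2=0 — eliminated
Only U4 stuck-at-1 reproduces the observed Y1=1, Y2=1.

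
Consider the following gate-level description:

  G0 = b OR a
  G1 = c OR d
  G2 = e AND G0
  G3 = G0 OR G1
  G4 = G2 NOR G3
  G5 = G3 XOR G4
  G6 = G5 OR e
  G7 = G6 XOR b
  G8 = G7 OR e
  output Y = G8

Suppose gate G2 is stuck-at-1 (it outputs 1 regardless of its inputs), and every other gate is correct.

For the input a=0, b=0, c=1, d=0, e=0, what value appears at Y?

1

Propagate with G2 forced: G0=0, G1=1, G2=1 [stuck-at-1], G3=1, G4=0, G5=1, G6=1, G7=1, G8=1.
So Y = 1. (Same as the fault-free value — the fault is masked on this input.)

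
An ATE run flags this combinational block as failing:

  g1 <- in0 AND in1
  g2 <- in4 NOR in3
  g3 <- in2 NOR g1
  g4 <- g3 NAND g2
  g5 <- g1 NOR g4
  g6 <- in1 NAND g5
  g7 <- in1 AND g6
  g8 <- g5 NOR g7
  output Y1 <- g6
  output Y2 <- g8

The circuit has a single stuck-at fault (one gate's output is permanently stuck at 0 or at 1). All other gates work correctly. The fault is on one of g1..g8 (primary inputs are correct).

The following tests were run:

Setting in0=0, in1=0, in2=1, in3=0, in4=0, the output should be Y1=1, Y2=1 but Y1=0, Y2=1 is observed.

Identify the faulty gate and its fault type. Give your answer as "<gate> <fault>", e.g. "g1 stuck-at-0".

g6 stuck-at-0

Fault-free values for test 1 (in0=0, in1=0, in2=1, in3=0, in4=0): g1=0, g2=1, g3=0, g4=1, g5=0, g6=1, g7=0, g8=1, giving Y1=1, Y2=1. Observed Y1=0, Y2=1.
Test 1: faults giving observed Y1=0, Y2=1 are {g6 stuck-at-0}.
Only g6 stuck-at-0 is consistent with every test.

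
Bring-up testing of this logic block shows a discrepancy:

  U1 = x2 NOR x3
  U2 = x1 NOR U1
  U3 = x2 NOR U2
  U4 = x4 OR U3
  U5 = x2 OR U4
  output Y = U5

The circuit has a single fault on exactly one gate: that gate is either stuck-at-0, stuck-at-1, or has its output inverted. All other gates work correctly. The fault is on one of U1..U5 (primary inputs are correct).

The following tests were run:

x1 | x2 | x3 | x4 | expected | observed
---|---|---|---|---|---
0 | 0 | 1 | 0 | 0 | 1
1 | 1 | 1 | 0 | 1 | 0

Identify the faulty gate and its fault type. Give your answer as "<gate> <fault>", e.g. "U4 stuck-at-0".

Fault-free values for test 1 (x1=0, x2=0, x3=1, x4=0): U1=0, U2=1, U3=0, U4=0, U5=0, giving Y=0. Observed 1.
Test 1: faults giving observed 1 are {U1 stuck-at-1, U1 inverted output, U2 stuck-at-0, U2 inverted output, U3 stuck-at-1, U3 inverted output, U4 stuck-at-1, U4 inverted output, U5 stuck-at-1, U5 inverted output}.
Test 2 (x1=1, x2=1, x3=1, x4=0): fault-free U1=0, U2=0, U3=0, U4=0, U5=1 → 1; observed 0. Eliminates U1 stuck-at-1, U1 inverted output, U2 stuck-at-0, U2 inverted output, U3 stuck-at-1, U3 inverted output, U4 stuck-at-1, U4 inverted output, U5 stuck-at-1.
Only U5 inverted output is consistent with every test.

U5 inverted output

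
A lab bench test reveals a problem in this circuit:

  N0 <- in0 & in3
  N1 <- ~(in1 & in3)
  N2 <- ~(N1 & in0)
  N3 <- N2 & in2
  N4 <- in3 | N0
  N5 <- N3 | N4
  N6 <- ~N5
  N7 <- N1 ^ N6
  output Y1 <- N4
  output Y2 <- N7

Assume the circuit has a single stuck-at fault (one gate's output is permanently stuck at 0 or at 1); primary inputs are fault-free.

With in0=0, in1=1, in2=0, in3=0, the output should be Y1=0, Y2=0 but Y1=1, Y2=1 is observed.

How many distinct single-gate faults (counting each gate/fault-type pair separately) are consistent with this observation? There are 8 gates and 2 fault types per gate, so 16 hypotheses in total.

Fault-free: N0=0, N1=1, N2=1, N3=0, N4=0, N5=0, N6=1, N7=0 → Y1=0, Y2=0. Observed Y1=1, Y2=1.
  N0: stuck-at-1 ✓; others ✗
  N1: none of the 2 fault types match ✗
  N2: none of the 2 fault types match ✗
  N3: none of the 2 fault types match ✗
  N4: stuck-at-1 ✓; others ✗
  N5: none of the 2 fault types match ✗
  N6: none of the 2 fault types match ✗
  N7: none of the 2 fault types match ✗
Consistent faults: {N0 stuck-at-1, N4 stuck-at-1} — 2 in all.

2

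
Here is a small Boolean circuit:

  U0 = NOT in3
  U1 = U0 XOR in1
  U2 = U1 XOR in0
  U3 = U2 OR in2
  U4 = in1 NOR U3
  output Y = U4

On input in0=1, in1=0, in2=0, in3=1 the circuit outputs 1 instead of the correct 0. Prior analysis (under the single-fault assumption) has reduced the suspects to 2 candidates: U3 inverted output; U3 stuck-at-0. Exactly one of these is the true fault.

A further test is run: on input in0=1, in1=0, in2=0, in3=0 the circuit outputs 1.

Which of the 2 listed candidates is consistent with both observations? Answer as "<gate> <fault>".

Evaluate each candidate on input in0=1, in1=0, in2=0, in3=0:
  U3 inverted output: U0=1, U1=1, U2=0, U3=1 [inverted output], U4=0 → 0 — eliminated
  U3 stuck-at-0: U0=1, U1=1, U2=0, U3=0 [stuck-at-0], U4=1 → 1 — matches
Only U3 stuck-at-0 reproduces the observed 1.

U3 stuck-at-0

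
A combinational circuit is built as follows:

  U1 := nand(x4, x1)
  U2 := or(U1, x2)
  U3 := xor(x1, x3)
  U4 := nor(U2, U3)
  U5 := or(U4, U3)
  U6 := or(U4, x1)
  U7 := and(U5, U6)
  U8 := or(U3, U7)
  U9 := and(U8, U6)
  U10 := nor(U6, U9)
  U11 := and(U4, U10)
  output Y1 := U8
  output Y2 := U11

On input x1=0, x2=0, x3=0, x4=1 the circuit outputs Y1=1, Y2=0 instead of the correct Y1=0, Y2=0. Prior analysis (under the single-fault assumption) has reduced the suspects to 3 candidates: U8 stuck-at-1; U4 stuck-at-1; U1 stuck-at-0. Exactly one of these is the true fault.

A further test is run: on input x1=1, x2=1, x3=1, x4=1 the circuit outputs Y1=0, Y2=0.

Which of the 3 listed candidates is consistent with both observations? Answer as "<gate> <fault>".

U1 stuck-at-0

Evaluate each candidate on input x1=1, x2=1, x3=1, x4=1:
  U8 stuck-at-1: U1=0, U2=1, U3=0, U4=0, U5=0, U6=1, U7=0, U8=1 [stuck-at-1], U9=1, U10=0, U11=0 → Y1=1, Y2=0 — eliminated
  U4 stuck-at-1: U1=0, U2=1, U3=0, U4=1 [stuck-at-1], U5=1, U6=1, U7=1, U8=1, U9=1, U10=0, U11=0 → Y1=1, Y2=0 — eliminated
  U1 stuck-at-0: U1=0 [stuck-at-0], U2=1, U3=0, U4=0, U5=0, U6=1, U7=0, U8=0, U9=0, U10=0, U11=0 → Y1=0, Y2=0 — matches
Only U1 stuck-at-0 reproduces the observed Y1=0, Y2=0.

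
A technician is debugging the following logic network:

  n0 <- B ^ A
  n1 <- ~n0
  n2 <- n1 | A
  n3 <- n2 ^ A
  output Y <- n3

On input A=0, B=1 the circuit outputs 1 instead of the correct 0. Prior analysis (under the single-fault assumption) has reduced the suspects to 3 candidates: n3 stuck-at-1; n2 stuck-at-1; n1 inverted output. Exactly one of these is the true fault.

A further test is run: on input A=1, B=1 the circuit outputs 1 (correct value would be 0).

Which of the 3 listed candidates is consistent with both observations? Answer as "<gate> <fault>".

n3 stuck-at-1

Evaluate each candidate on input A=1, B=1:
  n3 stuck-at-1: n0=0, n1=1, n2=1, n3=1 [stuck-at-1] → 1 — matches
  n2 stuck-at-1: n0=0, n1=1, n2=1 [stuck-at-1], n3=0 → 0 — eliminated
  n1 inverted output: n0=0, n1=0 [inverted output], n2=1, n3=0 → 0 — eliminated
Only n3 stuck-at-1 reproduces the observed 1.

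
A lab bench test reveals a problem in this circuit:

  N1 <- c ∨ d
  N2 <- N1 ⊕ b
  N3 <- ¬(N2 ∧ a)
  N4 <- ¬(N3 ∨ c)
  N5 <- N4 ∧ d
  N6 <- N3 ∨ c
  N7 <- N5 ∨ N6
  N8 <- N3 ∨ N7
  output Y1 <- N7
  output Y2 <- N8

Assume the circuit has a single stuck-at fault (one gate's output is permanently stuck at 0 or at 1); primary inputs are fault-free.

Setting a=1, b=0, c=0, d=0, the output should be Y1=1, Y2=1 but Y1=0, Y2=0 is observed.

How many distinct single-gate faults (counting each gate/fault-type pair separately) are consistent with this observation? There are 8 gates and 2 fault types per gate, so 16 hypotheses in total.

3

Fault-free: N1=0, N2=0, N3=1, N4=0, N5=0, N6=1, N7=1, N8=1 → Y1=1, Y2=1. Observed Y1=0, Y2=0.
  N1: stuck-at-1 ✓; others ✗
  N2: stuck-at-1 ✓; others ✗
  N3: stuck-at-0 ✓; others ✗
  N4: none of the 2 fault types match ✗
  N5: none of the 2 fault types match ✗
  N6: none of the 2 fault types match ✗
  N7: none of the 2 fault types match ✗
  N8: none of the 2 fault types match ✗
Consistent faults: {N1 stuck-at-1, N2 stuck-at-1, N3 stuck-at-0} — 3 in all.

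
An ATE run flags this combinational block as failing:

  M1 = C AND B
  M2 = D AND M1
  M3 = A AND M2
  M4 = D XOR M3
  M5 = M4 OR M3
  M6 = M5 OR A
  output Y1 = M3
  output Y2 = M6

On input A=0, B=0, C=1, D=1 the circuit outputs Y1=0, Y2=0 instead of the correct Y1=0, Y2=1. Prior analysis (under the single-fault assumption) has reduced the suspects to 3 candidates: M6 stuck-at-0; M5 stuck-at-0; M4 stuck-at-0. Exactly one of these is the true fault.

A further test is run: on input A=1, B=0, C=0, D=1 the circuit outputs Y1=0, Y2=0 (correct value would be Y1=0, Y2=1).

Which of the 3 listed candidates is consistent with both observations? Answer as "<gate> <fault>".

M6 stuck-at-0

Evaluate each candidate on input A=1, B=0, C=0, D=1:
  M6 stuck-at-0: M1=0, M2=0, M3=0, M4=1, M5=1, M6=0 [stuck-at-0] → Y1=0, Y2=0 — matches
  M5 stuck-at-0: M1=0, M2=0, M3=0, M4=1, M5=0 [stuck-at-0], M6=1 → Y1=0, Y2=1 — eliminated
  M4 stuck-at-0: M1=0, M2=0, M3=0, M4=0 [stuck-at-0], M5=0, M6=1 → Y1=0, Y2=1 — eliminated
Only M6 stuck-at-0 reproduces the observed Y1=0, Y2=0.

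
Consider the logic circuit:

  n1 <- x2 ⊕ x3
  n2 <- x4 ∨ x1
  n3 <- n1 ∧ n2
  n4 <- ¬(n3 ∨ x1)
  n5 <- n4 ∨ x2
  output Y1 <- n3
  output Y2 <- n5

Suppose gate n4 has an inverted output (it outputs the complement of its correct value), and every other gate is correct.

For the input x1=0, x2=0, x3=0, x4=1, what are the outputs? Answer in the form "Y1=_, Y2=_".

Y1=0, Y2=0

Propagate with n4 forced: n1=0, n2=1, n3=0, n4=0 [inverted output], n5=0.
So the outputs are Y1=0, Y2=0. (Without the fault they would be Y1=0, Y2=1.)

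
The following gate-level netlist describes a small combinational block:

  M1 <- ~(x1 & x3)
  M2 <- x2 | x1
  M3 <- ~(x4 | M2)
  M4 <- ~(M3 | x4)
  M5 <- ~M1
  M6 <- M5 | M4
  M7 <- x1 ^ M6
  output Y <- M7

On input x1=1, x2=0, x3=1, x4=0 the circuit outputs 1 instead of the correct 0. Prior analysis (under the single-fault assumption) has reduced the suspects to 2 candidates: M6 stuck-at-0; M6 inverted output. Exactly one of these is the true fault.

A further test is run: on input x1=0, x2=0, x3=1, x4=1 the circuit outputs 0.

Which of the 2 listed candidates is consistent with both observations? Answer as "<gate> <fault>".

Evaluate each candidate on input x1=0, x2=0, x3=1, x4=1:
  M6 stuck-at-0: M1=1, M2=0, M3=0, M4=0, M5=0, M6=0 [stuck-at-0], M7=0 → 0 — matches
  M6 inverted output: M1=1, M2=0, M3=0, M4=0, M5=0, M6=1 [inverted output], M7=1 → 1 — eliminated
Only M6 stuck-at-0 reproduces the observed 0.

M6 stuck-at-0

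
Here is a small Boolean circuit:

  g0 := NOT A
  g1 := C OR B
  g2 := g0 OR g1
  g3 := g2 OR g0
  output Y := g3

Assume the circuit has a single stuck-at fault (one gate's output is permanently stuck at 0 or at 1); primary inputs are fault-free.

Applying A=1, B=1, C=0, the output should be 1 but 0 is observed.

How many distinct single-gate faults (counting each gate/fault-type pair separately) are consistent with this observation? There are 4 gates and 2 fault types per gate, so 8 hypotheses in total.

Fault-free: g0=0, g1=1, g2=1, g3=1 → 1. Observed 0.
  g0 stuck-at-0: output 1 ✗
  g0 stuck-at-1: output 1 ✗
  g1 stuck-at-0: output 0 ✓
  g1 stuck-at-1: output 1 ✗
  g2 stuck-at-0: output 0 ✓
  g2 stuck-at-1: output 1 ✗
  g3 stuck-at-0: output 0 ✓
  g3 stuck-at-1: output 1 ✗
Consistent faults: {g1 stuck-at-0, g2 stuck-at-0, g3 stuck-at-0} — 3 in all.

3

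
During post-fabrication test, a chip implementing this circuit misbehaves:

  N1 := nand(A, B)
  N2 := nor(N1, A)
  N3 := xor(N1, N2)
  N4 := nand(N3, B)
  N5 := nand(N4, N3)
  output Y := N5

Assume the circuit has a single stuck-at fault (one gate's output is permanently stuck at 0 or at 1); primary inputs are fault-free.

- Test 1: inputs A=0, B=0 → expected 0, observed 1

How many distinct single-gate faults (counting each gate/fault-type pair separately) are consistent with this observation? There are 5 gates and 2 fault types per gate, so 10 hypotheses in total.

Fault-free: N1=1, N2=0, N3=1, N4=1, N5=0 → 0. Observed 1.
  N1 stuck-at-0: output 0 ✗
  N1 stuck-at-1: output 0 ✗
  N2 stuck-at-0: output 0 ✗
  N2 stuck-at-1: output 1 ✓
  N3 stuck-at-0: output 1 ✓
  N3 stuck-at-1: output 0 ✗
  N4 stuck-at-0: output 1 ✓
  N4 stuck-at-1: output 0 ✗
  N5 stuck-at-0: output 0 ✗
  N5 stuck-at-1: output 1 ✓
Consistent faults: {N2 stuck-at-1, N3 stuck-at-0, N4 stuck-at-0, N5 stuck-at-1} — 4 in all.

4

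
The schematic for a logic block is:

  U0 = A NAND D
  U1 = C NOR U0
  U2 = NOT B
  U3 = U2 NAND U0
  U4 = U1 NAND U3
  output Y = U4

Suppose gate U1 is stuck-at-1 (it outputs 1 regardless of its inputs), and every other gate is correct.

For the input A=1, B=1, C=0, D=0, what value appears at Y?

0

Propagate with U1 forced: U0=1, U1=1 [stuck-at-1], U2=0, U3=1, U4=0.
So Y = 0. (Without the fault it would be 1.)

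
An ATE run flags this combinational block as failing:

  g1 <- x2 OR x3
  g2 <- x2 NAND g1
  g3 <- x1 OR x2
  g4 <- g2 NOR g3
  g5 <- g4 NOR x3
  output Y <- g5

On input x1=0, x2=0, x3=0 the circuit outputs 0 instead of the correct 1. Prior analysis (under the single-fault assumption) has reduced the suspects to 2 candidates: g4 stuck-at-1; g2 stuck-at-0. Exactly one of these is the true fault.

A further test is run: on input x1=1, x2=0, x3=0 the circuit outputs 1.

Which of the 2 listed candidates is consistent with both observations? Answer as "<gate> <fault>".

g2 stuck-at-0

Evaluate each candidate on input x1=1, x2=0, x3=0:
  g4 stuck-at-1: g1=0, g2=1, g3=1, g4=1 [stuck-at-1], g5=0 → 0 — eliminated
  g2 stuck-at-0: g1=0, g2=0 [stuck-at-0], g3=1, g4=0, g5=1 → 1 — matches
Only g2 stuck-at-0 reproduces the observed 1.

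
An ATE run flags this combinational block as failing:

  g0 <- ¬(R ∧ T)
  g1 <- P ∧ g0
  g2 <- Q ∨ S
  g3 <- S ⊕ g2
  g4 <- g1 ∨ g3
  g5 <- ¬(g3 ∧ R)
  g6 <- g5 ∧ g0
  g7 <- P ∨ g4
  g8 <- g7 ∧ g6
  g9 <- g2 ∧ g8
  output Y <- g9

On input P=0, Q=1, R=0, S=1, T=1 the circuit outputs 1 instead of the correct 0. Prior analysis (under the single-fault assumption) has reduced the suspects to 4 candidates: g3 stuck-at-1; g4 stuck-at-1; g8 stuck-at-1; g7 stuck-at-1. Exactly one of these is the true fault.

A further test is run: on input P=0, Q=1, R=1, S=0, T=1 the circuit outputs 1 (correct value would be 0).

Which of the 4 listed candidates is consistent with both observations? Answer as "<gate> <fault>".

g8 stuck-at-1

Evaluate each candidate on input P=0, Q=1, R=1, S=0, T=1:
  g3 stuck-at-1: g0=0, g1=0, g2=1, g3=1 [stuck-at-1], g4=1, g5=0, g6=0, g7=1, g8=0, g9=0 → 0 — eliminated
  g4 stuck-at-1: g0=0, g1=0, g2=1, g3=1, g4=1 [stuck-at-1], g5=0, g6=0, g7=1, g8=0, g9=0 → 0 — eliminated
  g8 stuck-at-1: g0=0, g1=0, g2=1, g3=1, g4=1, g5=0, g6=0, g7=1, g8=1 [stuck-at-1], g9=1 → 1 — matches
  g7 stuck-at-1: g0=0, g1=0, g2=1, g3=1, g4=1, g5=0, g6=0, g7=1 [stuck-at-1], g8=0, g9=0 → 0 — eliminated
Only g8 stuck-at-1 reproduces the observed 1.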